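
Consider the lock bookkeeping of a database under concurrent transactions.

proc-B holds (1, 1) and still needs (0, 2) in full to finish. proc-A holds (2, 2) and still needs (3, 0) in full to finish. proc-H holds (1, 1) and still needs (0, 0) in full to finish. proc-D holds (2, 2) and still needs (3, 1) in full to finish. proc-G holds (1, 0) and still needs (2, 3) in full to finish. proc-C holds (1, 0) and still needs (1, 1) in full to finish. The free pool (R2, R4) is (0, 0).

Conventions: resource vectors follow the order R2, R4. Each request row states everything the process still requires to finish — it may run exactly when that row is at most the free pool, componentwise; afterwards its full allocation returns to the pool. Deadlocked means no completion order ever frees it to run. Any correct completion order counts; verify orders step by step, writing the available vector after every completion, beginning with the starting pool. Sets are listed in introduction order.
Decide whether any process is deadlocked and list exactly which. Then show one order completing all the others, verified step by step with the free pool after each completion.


The deadlocked set is proc-B, proc-A, proc-D and proc-G.
Key observation: after proc-H, proc-C the pool peaks at (2, 1), and each blocked process is short somewhere: proc-B on R4; proc-A on R2; proc-D on R2; proc-G on R4.
A valid finishing order for the others: proc-H, proc-C. Check, step by step:
  pool = (0, 0)
  proc-H needs (0, 0) <= (0, 0) -> finishes; pool += (1, 1) = (1, 1)
  proc-C needs (1, 1) <= (1, 1) -> finishes; pool += (1, 0) = (2, 1)
The stuck group stays short no matter what:
  proc-B cannot run: need (0, 2) vs free (2, 1) (insufficient R4)
  proc-A cannot run: need (3, 0) vs free (2, 1) (insufficient R2)
  proc-D cannot run: need (3, 1) vs free (2, 1) (insufficient R2)
  proc-G cannot run: need (2, 3) vs free (2, 1) (insufficient R4)


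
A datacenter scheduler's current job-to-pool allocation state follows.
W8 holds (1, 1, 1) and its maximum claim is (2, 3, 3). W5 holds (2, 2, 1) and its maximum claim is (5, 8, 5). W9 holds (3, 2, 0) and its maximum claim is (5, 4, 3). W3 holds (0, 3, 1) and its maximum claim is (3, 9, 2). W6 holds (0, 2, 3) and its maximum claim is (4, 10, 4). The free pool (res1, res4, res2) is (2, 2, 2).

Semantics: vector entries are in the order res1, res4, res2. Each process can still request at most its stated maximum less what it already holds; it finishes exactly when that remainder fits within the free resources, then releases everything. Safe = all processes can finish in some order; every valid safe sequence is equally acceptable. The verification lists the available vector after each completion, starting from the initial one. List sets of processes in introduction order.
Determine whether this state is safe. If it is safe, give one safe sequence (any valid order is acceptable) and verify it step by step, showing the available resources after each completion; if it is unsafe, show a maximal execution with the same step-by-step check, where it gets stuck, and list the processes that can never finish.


UNSAFE — no complete ordering exists.
Key observation: once W8, W9 finish, the pool peaks at (6, 5, 3) — and every remaining process still needs more res4 than that.
A maximal execution: W8, W9 — then nothing else fits. Verifying each step:
  pool = (2, 2, 2)
  W8: need (1, 2, 2) fits (2, 2, 2); releases (1, 1, 1), pool now (3, 3, 3)
  W9: need (2, 2, 3) fits (3, 3, 3); releases (3, 2, 0), pool now (6, 5, 3)
  W5 still needs (3, 6, 4) but only (6, 5, 3) is free — short on res4 and res2
  W3 still needs (3, 6, 1) but only (6, 5, 3) is free — short on res4
  W6 still needs (4, 8, 1) but only (6, 5, 3) is free — short on res4
Processes that can never finish: W5, W3 and W6.


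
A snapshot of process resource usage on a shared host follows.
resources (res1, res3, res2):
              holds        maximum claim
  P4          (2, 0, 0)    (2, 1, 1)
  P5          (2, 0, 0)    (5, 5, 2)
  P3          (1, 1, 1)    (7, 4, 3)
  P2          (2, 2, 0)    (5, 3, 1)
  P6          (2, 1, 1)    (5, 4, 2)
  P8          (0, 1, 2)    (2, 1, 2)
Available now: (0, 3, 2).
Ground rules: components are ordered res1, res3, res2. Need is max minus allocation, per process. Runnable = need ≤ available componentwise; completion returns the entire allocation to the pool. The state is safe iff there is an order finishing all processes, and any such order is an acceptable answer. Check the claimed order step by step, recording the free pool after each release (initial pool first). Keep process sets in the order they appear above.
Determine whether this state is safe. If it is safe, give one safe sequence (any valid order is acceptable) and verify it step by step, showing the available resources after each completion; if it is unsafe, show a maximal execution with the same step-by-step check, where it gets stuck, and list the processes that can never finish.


UNSAFE.
Key observation: even finishing P4, P8 leaves just (2, 4, 4) free — too little res1 for any of the remaining processes.
Going as far as possible: P4, P8; after that, nothing fits. Walking it through:
  pool = (0, 3, 2)
  P4 needs (0, 1, 1) <= (0, 3, 2) -> finishes; pool += (2, 0, 0) = (2, 3, 2)
  P8 needs (2, 0, 0) <= (2, 3, 2) -> finishes; pool += (0, 1, 2) = (2, 4, 4)
  blocked: P5 wants (3, 5, 2), pool (2, 4, 4) — not enough res1 and res3
  blocked: P3 wants (6, 3, 2), pool (2, 4, 4) — not enough res1
  blocked: P2 wants (3, 1, 1), pool (2, 4, 4) — not enough res1
  blocked: P6 wants (3, 3, 1), pool (2, 4, 4) — not enough res1
Permanently blocked: P5, P3, P2 and P6.


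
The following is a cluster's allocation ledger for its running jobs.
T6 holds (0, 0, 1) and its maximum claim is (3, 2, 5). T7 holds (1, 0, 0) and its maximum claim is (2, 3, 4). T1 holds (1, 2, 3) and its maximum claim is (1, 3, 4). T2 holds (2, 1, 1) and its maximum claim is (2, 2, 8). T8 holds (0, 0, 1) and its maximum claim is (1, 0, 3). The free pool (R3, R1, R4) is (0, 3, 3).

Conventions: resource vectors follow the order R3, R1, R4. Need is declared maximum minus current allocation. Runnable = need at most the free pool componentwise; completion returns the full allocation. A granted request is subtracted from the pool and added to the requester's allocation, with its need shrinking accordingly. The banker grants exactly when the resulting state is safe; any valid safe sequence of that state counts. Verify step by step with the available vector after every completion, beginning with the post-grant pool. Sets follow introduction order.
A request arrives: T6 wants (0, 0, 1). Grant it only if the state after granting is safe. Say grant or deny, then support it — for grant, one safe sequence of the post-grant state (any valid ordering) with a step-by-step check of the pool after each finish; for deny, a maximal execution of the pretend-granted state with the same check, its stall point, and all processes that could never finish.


DENY — the pretend-granted state is unsafe.
Key observation: after T1, T7, T8 the pool peaks at (2, 5, 6), and each blocked process is short somewhere: T6 on R3; T2 on R4.
After a pretend grant, a maximal execution: T1, T7, T8 — then nothing else fits. Check, step by step:
  pool = (0, 3, 2)
  T1 needs (0, 1, 1) <= (0, 3, 2) -> finishes; pool += (1, 2, 3) = (1, 5, 5)
  T7 needs (1, 3, 4) <= (1, 5, 5) -> finishes; pool += (1, 0, 0) = (2, 5, 5)
  T8 needs (1, 0, 2) <= (2, 5, 5) -> finishes; pool += (0, 0, 1) = (2, 5, 6)
  T6 still needs (3, 2, 3) but only (2, 5, 6) is free — short on R3
  T2 still needs (0, 1, 7) but only (2, 5, 6) is free — short on R4
Processes that could never finish after the grant: T6 and T2.


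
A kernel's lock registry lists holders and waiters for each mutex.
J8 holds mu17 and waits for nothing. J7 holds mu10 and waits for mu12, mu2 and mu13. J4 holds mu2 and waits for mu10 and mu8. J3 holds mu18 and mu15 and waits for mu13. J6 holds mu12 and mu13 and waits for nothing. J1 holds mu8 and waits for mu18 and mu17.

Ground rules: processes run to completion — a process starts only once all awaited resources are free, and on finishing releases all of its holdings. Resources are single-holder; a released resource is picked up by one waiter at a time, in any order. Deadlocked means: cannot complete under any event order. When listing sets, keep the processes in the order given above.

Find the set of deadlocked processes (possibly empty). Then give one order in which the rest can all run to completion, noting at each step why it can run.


Deadlocked set: J7 and J4.
Key observation: the cycle J7 -> J4 -> J7 can never break — each member waits on the next; no other process is dragged down with it.
A valid finishing order for the others: J6, J3, J8, J1.
Check, step by step:
  J6: no waits; runs immediately, freeing mu12 and mu13
  run J3 (all its waits — mu13 — are resolved); releases mu18 and mu15
  J8: no waits; runs immediately, freeing mu17
  run J1 (all its waits — mu18 and mu17 — are resolved); releases mu8


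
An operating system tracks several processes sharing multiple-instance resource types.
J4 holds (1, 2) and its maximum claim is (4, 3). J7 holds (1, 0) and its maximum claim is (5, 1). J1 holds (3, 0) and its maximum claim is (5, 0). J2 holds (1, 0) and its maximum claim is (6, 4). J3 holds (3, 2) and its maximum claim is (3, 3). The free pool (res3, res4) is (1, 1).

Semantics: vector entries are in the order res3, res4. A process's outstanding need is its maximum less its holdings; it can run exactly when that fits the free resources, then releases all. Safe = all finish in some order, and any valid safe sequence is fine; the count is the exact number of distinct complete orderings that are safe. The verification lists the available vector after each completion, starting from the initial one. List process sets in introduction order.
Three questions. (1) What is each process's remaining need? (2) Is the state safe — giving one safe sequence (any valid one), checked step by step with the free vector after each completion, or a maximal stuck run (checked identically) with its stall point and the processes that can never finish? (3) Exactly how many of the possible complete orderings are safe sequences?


(1) Outstanding need per process (order res3, res4):
  J4: (3, 1)
  J7: (4, 1)
  J1: (2, 0)
  J2: (5, 4)
  J3: (0, 1)
(2) SAFE, for example via the order J3, J7, J4, J1, J2.
Key observation: at J3 the run first touches a limit — (0, 1) against (1, 1), exact on a resource it actually requests.
Step-by-step check:
  pool = (1, 1)
  J3 needs (0, 1) <= (1, 1) -> finishes; pool += (3, 2) = (4, 3)
  J7 needs (4, 1) <= (4, 3) -> finishes; pool += (1, 0) = (5, 3)
  J4 needs (3, 1) <= (5, 3) -> finishes; pool += (1, 2) = (6, 5)
  J1 needs (2, 0) <= (6, 5) -> finishes; pool += (3, 0) = (9, 5)
  J2 needs (5, 4) <= (9, 5) -> finishes; pool += (1, 0) = (10, 5)
(3) Exactly 12 of the possible complete orderings are safe sequences.


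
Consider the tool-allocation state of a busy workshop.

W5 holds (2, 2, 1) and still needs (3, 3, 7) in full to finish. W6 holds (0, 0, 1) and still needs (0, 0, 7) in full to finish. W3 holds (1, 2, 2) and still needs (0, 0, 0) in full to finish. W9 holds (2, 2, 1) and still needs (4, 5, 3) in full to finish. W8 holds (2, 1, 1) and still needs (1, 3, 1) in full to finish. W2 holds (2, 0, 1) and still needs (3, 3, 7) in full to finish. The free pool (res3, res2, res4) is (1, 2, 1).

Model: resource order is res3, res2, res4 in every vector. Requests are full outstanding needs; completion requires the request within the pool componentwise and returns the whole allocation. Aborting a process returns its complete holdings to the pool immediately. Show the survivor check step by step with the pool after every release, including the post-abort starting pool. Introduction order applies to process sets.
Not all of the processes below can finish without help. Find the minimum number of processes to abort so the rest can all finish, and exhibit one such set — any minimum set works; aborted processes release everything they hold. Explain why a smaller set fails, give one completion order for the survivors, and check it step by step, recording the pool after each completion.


Abort W5 and W6.
Key observation: aborting W5 and W6 returns (2, 2, 2), and W2 — hopeless before — runs at step 4 with the returned capacity in the pool.
Minimality, checking each single-abort alternative: W5 alone leaves W6 blocked (short on res4); W6 alone leaves W5 blocked (short on res4); W3 alone leaves W5 blocked (short on res4); W9 alone leaves W5 blocked (short on res4); W8 alone leaves W5 blocked (short on res4); W2 alone leaves W5 blocked (short on res4).
Survivors finish in the order: W3, W8, W9, W2. Step-by-step check (pool after the aborts first):
  pool = (3, 4, 3)
  run W3 (needs (0, 0, 0), free (3, 4, 3)); after release of (1, 2, 2) the pool is (4, 6, 5)
  run W8 (needs (1, 3, 1), free (4, 6, 5)); after release of (2, 1, 1) the pool is (6, 7, 6)
  run W9 (needs (4, 5, 3), free (6, 7, 6)); after release of (2, 2, 1) the pool is (8, 9, 7)
  run W2 (needs (3, 3, 7), free (8, 9, 7)); after release of (2, 0, 1) the pool is (10, 9, 8)


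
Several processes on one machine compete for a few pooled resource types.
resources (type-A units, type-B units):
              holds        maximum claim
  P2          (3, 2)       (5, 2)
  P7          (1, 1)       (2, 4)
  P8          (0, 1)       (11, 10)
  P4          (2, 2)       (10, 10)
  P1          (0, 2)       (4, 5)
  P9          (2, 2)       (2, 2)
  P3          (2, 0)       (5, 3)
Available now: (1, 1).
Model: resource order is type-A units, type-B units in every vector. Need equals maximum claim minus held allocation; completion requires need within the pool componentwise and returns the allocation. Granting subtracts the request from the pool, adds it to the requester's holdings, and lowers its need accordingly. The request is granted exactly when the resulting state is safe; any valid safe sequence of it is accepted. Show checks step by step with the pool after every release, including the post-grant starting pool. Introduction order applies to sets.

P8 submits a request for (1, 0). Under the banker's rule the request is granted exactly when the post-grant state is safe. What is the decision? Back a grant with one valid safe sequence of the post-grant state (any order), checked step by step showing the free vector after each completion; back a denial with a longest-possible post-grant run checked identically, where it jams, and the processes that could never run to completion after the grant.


GRANT — the state after the grant stays safe, e.g. via P9, P2, P7, P3, P1, P4, P8.
Key observation: after the grant the pool drops to (0, 1), which still lets P9 finish first and unwind the rest.
Verifying the post-grant state step by step:
  pool = (0, 1)
  P9 needs (0, 0) <= (0, 1) -> finishes; pool += (2, 2) = (2, 3)
  P2 needs (2, 0) <= (2, 3) -> finishes; pool += (3, 2) = (5, 5)
  P7 needs (1, 3) <= (5, 5) -> finishes; pool += (1, 1) = (6, 6)
  P3 needs (3, 3) <= (6, 6) -> finishes; pool += (2, 0) = (8, 6)
  P1 needs (4, 3) <= (8, 6) -> finishes; pool += (0, 2) = (8, 8)
  P4 needs (8, 8) <= (8, 8) -> finishes; pool += (2, 2) = (10, 10)
  P8 needs (10, 9) <= (10, 10) -> finishes; pool += (1, 1) = (11, 11)


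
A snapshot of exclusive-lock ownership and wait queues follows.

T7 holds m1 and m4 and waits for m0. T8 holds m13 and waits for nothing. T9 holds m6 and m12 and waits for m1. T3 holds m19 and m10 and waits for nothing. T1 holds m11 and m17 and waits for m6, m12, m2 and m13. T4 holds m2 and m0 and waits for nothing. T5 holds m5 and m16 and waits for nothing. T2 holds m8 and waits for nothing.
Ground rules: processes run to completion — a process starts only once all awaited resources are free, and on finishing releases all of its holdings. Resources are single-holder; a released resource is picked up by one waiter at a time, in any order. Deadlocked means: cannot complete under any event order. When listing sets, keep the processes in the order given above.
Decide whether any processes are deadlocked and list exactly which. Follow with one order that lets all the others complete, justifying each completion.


Nothing here is deadlocked.
Key observation: there is no circular wait here — follow any chain and it reaches a process that is free to run now.
A valid finishing order for the others: T2, T4, T8, T5, T7, T3, T9, T1.
Check, step by step:
  T2 waits on nothing -> runs at once and releases m8
  T4 waits on nothing -> runs at once and releases m2 and m0
  T8 waits on nothing -> runs at once and releases m13
  T5 waits on nothing -> runs at once and releases m5 and m16
  T7 waits on m0 — all released -> runs and releases m1 and m4
  T3 waits on nothing -> runs at once and releases m19 and m10
  T9 waits on m1 — all released -> runs and releases m6 and m12
  T1 waits on m6, m12, m2 and m13 — all released -> runs and releases m11 and m17


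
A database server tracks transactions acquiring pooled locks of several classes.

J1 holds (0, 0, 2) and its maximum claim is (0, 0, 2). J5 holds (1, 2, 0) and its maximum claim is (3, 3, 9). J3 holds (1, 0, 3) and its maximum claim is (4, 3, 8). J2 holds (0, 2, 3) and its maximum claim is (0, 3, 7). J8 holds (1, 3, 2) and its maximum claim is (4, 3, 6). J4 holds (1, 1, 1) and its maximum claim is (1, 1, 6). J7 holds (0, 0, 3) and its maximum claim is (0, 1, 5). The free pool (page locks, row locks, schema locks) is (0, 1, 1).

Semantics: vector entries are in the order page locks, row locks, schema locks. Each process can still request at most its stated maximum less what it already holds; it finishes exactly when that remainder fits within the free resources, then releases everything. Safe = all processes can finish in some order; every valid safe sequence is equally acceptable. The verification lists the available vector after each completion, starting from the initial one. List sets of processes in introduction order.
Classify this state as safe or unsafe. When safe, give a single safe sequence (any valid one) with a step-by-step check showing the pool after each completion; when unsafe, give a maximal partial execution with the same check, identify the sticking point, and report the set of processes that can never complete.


UNSAFE — no complete ordering exists.
Key observation: J1, J7, J2, J4 can finish, but then (1, 4, 10) is all there is, and the blocked group's page locks demands exceed it.
A maximal execution: J1, J7, J2, J4 — then nothing else fits. Check, step by step:
  pool = (0, 1, 1)
  J1: need (0, 0, 0) fits (0, 1, 1); releases (0, 0, 2), pool now (0, 1, 3)
  J7: need (0, 1, 2) fits (0, 1, 3); releases (0, 0, 3), pool now (0, 1, 6)
  J2: need (0, 1, 4) fits (0, 1, 6); releases (0, 2, 3), pool now (0, 3, 9)
  J4: need (0, 0, 5) fits (0, 3, 9); releases (1, 1, 1), pool now (1, 4, 10)
  blocked: J5 wants (2, 1, 9), pool (1, 4, 10) — not enough page locks
  blocked: J3 wants (3, 3, 5), pool (1, 4, 10) — not enough page locks
  blocked: J8 wants (3, 0, 4), pool (1, 4, 10) — not enough page locks
Never able to finish: J5, J3 and J8.


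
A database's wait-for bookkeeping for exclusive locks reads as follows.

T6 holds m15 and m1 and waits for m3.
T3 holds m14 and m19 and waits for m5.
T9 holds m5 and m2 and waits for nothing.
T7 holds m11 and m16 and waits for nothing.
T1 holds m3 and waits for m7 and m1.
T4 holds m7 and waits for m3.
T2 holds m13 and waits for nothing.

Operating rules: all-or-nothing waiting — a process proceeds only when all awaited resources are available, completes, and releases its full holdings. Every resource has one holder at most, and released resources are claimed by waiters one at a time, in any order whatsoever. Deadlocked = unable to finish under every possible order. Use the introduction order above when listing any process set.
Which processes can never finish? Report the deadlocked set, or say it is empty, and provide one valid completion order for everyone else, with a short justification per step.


The deadlocked set is T6, T1 and T4.
Key observation: the cycle T6 -> T1 -> T6 can never break — each member waits on the next; T4 is caught in further circular waits.
A valid finishing order for the others: T9, T3, T2, T7.
Verifying each step:
  T9 waits on nothing -> runs at once and releases m5 and m2
  T3 waits on m5 — all released -> runs and releases m14 and m19
  T2 waits on nothing -> runs at once and releases m13
  T7 waits on nothing -> runs at once and releases m11 and m16


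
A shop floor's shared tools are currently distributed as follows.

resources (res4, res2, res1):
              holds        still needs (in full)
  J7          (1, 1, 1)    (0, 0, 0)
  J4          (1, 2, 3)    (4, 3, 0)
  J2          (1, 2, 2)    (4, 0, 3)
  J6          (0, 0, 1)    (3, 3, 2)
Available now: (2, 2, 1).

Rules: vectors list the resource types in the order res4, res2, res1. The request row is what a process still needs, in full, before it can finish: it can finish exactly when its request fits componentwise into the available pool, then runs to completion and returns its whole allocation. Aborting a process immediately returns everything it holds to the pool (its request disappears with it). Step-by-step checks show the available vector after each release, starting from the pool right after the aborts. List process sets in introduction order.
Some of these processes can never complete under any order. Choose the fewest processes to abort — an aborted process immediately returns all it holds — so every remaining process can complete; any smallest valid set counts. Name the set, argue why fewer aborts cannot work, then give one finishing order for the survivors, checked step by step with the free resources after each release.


Abort J2.
Key observation: aborting J2 returns (1, 2, 2), and J4 — hopeless before — runs at step 3 with the returned capacity in the pool.
Why nothing smaller works: aborting no one leaves the state deadlocked as given.
One survivor order: J6, J7, J4. Walking it through (post-abort pool first):
  pool = (3, 4, 3)
  J6 needs (3, 3, 2) <= (3, 4, 3) -> finishes; pool += (0, 0, 1) = (3, 4, 4)
  J7 needs (0, 0, 0) <= (3, 4, 4) -> finishes; pool += (1, 1, 1) = (4, 5, 5)
  J4 needs (4, 3, 0) <= (4, 5, 5) -> finishes; pool += (1, 2, 3) = (5, 7, 8)


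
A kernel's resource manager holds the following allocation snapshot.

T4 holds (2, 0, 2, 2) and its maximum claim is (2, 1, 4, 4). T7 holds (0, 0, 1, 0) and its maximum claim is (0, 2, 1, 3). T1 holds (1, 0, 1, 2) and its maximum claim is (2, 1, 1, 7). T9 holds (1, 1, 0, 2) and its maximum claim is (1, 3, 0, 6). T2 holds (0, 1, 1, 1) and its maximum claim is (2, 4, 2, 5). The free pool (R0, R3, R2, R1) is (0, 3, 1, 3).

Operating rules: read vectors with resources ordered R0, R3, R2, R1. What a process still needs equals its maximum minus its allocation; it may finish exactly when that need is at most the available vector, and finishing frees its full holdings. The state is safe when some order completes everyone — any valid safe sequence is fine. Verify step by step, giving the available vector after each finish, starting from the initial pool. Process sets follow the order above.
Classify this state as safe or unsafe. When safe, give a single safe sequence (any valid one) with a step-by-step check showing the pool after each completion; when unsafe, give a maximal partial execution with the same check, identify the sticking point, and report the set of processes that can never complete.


The state is SAFE; one workable sequence: T7, T4, T1, T2, T9.
Key observation: the order's first zero-slack moment is T7 ((0, 2, 0, 3) needed, (0, 3, 1, 3) free — a requested resource with nothing to spare).
Walking it through:
  pool = (0, 3, 1, 3)
  T7: need (0, 2, 0, 3) fits (0, 3, 1, 3); releases (0, 0, 1, 0), pool now (0, 3, 2, 3)
  T4: need (0, 1, 2, 2) fits (0, 3, 2, 3); releases (2, 0, 2, 2), pool now (2, 3, 4, 5)
  T1: need (1, 1, 0, 5) fits (2, 3, 4, 5); releases (1, 0, 1, 2), pool now (3, 3, 5, 7)
  T2: need (2, 3, 1, 4) fits (3, 3, 5, 7); releases (0, 1, 1, 1), pool now (3, 4, 6, 8)
  T9: need (0, 2, 0, 4) fits (3, 4, 6, 8); releases (1, 1, 0, 2), pool now (4, 5, 6, 10)


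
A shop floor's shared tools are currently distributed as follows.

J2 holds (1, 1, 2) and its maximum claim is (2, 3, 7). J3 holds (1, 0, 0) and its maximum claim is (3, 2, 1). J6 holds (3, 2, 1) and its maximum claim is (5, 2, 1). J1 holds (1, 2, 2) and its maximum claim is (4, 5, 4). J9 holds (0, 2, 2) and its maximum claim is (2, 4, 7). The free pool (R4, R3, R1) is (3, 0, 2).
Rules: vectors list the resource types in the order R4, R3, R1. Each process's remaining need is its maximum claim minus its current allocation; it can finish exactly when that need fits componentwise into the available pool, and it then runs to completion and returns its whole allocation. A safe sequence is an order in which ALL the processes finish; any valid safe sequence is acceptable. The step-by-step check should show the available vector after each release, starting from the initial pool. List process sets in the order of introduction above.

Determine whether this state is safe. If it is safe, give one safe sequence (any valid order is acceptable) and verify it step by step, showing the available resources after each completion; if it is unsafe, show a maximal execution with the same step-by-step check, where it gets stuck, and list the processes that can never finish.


UNSAFE — no complete ordering exists.
Key observation: after J6, J3 the pool peaks at (7, 2, 3), and each blocked process is short somewhere: J2 on R1; J1 on R3; J9 on R1.
The run J6, J3 cannot be extended any further. Walking it through:
  pool = (3, 0, 2)
  run J6 (needs (2, 0, 0), free (3, 0, 2)); after release of (3, 2, 1) the pool is (6, 2, 3)
  run J3 (needs (2, 2, 1), free (6, 2, 3)); after release of (1, 0, 0) the pool is (7, 2, 3)
  J2 still needs (1, 2, 5) but only (7, 2, 3) is free — short on R1
  J1 still needs (3, 3, 2) but only (7, 2, 3) is free — short on R3
  J9 still needs (2, 2, 5) but only (7, 2, 3) is free — short on R1
Never able to finish: J2, J1 and J9.


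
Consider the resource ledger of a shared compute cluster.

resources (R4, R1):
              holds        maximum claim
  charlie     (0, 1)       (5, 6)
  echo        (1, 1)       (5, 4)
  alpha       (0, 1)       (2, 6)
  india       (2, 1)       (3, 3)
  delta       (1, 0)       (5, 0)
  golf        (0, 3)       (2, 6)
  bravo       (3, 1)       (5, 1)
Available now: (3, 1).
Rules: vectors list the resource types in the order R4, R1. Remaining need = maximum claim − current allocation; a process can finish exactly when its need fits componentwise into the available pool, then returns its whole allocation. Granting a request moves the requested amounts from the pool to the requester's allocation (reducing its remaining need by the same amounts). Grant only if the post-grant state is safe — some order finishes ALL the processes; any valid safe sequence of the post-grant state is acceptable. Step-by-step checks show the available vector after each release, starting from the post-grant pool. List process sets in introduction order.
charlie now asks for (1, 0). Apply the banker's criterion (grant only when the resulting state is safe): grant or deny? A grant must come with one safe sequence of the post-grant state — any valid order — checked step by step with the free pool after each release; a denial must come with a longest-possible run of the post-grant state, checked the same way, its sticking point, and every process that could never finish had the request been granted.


GRANT: granting preserves safety; a valid post-grant sequence is bravo, india, delta, golf, echo, alpha, charlie.
Key observation: (2, 1) free after granting still covers bravo first, and each release covers the next.
Verifying the post-grant state step by step:
  pool = (2, 1)
  bravo: need (2, 0) fits (2, 1); releases (3, 1), pool now (5, 2)
  india: need (1, 2) fits (5, 2); releases (2, 1), pool now (7, 3)
  delta: need (4, 0) fits (7, 3); releases (1, 0), pool now (8, 3)
  golf: need (2, 3) fits (8, 3); releases (0, 3), pool now (8, 6)
  echo: need (4, 3) fits (8, 6); releases (1, 1), pool now (9, 7)
  alpha: need (2, 5) fits (9, 7); releases (0, 1), pool now (9, 8)
  charlie: need (4, 5) fits (9, 8); releases (1, 1), pool now (10, 9)


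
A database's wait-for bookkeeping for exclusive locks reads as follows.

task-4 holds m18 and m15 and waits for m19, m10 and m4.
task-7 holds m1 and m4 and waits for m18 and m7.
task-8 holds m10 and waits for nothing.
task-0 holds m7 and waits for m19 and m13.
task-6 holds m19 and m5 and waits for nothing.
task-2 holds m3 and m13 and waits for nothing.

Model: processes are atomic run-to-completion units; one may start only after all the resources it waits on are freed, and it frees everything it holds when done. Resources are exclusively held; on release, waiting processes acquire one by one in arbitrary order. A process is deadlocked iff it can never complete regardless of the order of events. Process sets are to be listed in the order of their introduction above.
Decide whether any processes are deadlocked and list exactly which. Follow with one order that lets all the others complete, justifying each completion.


Deadlocked set: task-4 and task-7.
Key observation: along task-4 -> task-7 -> task-4, each member waits on what the next one holds — a deadlock; no other process is dragged down with it.
One completion order for the rest: task-6, task-8, task-2, task-0.
Verifying each step:
  run task-6 (it waits on nothing); releases m19 and m5
  run task-8 (it waits on nothing); releases m10
  run task-2 (it waits on nothing); releases m3 and m13
  run task-0 (all its waits — m19 and m13 — are resolved); releases m7


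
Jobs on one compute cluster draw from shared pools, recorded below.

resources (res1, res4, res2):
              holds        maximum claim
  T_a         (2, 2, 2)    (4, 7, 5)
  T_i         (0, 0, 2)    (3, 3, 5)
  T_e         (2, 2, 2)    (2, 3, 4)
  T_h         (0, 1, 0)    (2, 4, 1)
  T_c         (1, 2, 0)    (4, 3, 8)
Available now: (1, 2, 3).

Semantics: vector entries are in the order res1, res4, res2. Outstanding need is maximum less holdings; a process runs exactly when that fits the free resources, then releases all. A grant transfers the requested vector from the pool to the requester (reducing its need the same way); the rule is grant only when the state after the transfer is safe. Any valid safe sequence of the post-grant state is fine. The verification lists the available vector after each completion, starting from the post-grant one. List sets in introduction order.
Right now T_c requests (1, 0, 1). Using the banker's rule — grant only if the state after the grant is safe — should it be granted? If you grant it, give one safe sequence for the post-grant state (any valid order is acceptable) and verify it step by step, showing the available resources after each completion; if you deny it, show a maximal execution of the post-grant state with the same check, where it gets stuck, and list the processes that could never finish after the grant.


GRANT: granting preserves safety; a valid post-grant sequence is T_e, T_h, T_a, T_i, T_c.
Key observation: (0, 2, 2) free after granting still covers T_e first, and each release covers the next.
Step-by-step check of the post-grant state:
  pool = (0, 2, 2)
  T_e needs (0, 1, 2) <= (0, 2, 2) -> finishes; pool += (2, 2, 2) = (2, 4, 4)
  T_h needs (2, 3, 1) <= (2, 4, 4) -> finishes; pool += (0, 1, 0) = (2, 5, 4)
  T_a needs (2, 5, 3) <= (2, 5, 4) -> finishes; pool += (2, 2, 2) = (4, 7, 6)
  T_i needs (3, 3, 3) <= (4, 7, 6) -> finishes; pool += (0, 0, 2) = (4, 7, 8)
  T_c needs (2, 1, 7) <= (4, 7, 8) -> finishes; pool += (2, 2, 1) = (6, 9, 9)


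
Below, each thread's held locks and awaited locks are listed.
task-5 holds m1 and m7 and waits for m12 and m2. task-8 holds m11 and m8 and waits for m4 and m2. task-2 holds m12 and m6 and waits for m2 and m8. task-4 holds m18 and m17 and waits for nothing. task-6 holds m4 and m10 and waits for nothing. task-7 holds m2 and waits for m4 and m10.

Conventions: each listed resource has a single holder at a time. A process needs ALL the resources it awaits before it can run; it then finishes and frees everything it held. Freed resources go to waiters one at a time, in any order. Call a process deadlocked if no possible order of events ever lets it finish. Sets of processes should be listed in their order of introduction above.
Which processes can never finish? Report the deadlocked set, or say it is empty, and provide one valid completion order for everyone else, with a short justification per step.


No process is deadlocked.
Key observation: the waits form no ring: some process can always run, and its releases unblock the others one by one.
The rest can finish in the order task-6, task-7, task-8, task-2, task-4, task-5.
Verifying each step:
  run task-6 (it waits on nothing); releases m4 and m10
  run task-7 (all its waits — m4 and m10 — are resolved); releases m2
  run task-8 (all its waits — m4 and m2 — are resolved); releases m11 and m8
  run task-2 (all its waits — m2 and m8 — are resolved); releases m12 and m6
  run task-4 (it waits on nothing); releases m18 and m17
  run task-5 (all its waits — m12 and m2 — are resolved); releases m1 and m7


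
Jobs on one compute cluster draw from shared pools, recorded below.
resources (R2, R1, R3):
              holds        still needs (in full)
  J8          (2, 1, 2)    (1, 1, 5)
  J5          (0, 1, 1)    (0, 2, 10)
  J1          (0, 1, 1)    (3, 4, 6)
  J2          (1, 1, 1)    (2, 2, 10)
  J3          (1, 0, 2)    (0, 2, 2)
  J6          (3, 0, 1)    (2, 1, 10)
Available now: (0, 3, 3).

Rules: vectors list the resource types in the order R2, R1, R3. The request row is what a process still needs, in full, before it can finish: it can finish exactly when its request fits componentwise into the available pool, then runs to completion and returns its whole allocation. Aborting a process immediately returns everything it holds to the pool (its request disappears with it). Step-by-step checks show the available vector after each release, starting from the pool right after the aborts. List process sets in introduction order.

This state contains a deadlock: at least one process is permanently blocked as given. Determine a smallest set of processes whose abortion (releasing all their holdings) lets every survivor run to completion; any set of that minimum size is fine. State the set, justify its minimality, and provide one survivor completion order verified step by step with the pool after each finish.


Abort J5 and J2.
Key observation: no ordering could ever have run J6 before the abort of J5 and J2; with (1, 2, 2) back in the pool it fits at step 4.
No one abort is enough; case by case: J8 alone leaves J5 blocked (short on R3); J5 alone leaves J2 blocked (short on R3); J1 alone leaves J5 blocked (short on R3); J2 alone leaves J5 blocked (short on R3); J3 alone leaves J5 blocked (short on R3); J6 alone leaves J5 blocked (short on R3).
Survivors finish in the order: J8, J1, J3, J6. Walking it through (pool after the aborts first):
  pool = (1, 5, 5)
  J8 needs (1, 1, 5) <= (1, 5, 5) -> finishes; pool += (2, 1, 2) = (3, 6, 7)
  J1 needs (3, 4, 6) <= (3, 6, 7) -> finishes; pool += (0, 1, 1) = (3, 7, 8)
  J3 needs (0, 2, 2) <= (3, 7, 8) -> finishes; pool += (1, 0, 2) = (4, 7, 10)
  J6 needs (2, 1, 10) <= (4, 7, 10) -> finishes; pool += (3, 0, 1) = (7, 7, 11)


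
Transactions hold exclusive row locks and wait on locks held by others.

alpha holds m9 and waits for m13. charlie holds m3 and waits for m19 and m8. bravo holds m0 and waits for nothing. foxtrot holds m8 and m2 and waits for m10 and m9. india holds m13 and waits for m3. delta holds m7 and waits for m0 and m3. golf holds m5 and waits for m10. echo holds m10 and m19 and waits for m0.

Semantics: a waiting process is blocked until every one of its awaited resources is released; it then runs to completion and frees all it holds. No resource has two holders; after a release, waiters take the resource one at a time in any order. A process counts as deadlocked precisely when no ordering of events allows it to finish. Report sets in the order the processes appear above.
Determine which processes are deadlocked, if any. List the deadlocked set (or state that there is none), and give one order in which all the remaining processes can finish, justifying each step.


Deadlocked: alpha, charlie, foxtrot, india and delta.
Key observation: along alpha -> india -> charlie -> foxtrot -> alpha, each member waits on what the next one holds — a deadlock; delta waits into the deadlock from upstream.
One completion order for the rest: bravo, echo, golf.
Step-by-step check:
  bravo waits on nothing -> runs at once and releases m0
  run echo (all its waits — m0 — are resolved); releases m10 and m19
  run golf (all its waits — m10 — are resolved); releases m5


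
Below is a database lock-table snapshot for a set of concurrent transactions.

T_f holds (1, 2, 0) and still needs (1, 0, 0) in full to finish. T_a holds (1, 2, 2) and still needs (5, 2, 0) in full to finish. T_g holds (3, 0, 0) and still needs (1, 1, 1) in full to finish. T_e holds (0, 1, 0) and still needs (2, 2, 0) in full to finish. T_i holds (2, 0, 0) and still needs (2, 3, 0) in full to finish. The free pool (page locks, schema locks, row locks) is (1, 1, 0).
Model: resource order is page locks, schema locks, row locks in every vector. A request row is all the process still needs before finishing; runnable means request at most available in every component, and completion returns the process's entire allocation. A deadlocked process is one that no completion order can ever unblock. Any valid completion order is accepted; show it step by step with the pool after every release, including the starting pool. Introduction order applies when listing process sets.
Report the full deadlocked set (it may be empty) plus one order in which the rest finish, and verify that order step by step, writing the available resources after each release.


The deadlocked set is T_a and T_g.
Key observation: after T_f, T_e, T_i the pool peaks at (4, 4, 0), and each blocked process is short somewhere: T_a on page locks; T_g on row locks.
The rest can finish in the order T_f, T_e, T_i. Step-by-step check:
  pool = (1, 1, 0)
  run T_f (needs (1, 0, 0), free (1, 1, 0)); after release of (1, 2, 0) the pool is (2, 3, 0)
  run T_e (needs (2, 2, 0), free (2, 3, 0)); after release of (0, 1, 0) the pool is (2, 4, 0)
  run T_i (needs (2, 3, 0), free (2, 4, 0)); after release of (2, 0, 0) the pool is (4, 4, 0)
None of the blocked processes ever fits:
  T_a still needs (5, 2, 0) but only (4, 4, 0) is free — short on page locks
  T_g still needs (1, 1, 1) but only (4, 4, 0) is free — short on row locks


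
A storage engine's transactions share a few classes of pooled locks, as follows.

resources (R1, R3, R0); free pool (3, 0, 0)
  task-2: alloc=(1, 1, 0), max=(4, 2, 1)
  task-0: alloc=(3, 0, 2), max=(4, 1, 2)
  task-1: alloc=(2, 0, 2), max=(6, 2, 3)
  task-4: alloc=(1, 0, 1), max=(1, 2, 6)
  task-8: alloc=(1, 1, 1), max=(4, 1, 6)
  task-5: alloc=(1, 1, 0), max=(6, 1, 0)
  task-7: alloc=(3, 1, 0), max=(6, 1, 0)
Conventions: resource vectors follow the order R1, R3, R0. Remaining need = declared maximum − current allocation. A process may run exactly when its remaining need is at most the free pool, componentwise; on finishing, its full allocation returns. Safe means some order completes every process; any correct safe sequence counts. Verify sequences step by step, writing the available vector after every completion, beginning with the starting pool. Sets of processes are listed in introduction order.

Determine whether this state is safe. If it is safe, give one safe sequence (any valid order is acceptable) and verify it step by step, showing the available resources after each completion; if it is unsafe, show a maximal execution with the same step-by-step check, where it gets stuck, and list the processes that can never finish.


UNSAFE.
Key observation: no order helps: past task-7, task-5, task-0, task-1, task-2, the free pool tops out at (13, 3, 4), below what each blocked process needs in R0.
The run task-7, task-5, task-0, task-1, task-2 cannot be extended any further. Walking it through:
  pool = (3, 0, 0)
  task-7 needs (3, 0, 0) <= (3, 0, 0) -> finishes; pool += (3, 1, 0) = (6, 1, 0)
  task-5 needs (5, 0, 0) <= (6, 1, 0) -> finishes; pool += (1, 1, 0) = (7, 2, 0)
  task-0 needs (1, 1, 0) <= (7, 2, 0) -> finishes; pool += (3, 0, 2) = (10, 2, 2)
  task-1 needs (4, 2, 1) <= (10, 2, 2) -> finishes; pool += (2, 0, 2) = (12, 2, 4)
  task-2 needs (3, 1, 1) <= (12, 2, 4) -> finishes; pool += (1, 1, 0) = (13, 3, 4)
  task-4 cannot run: need (0, 2, 5) vs free (13, 3, 4) (insufficient R0)
  task-8 cannot run: need (3, 0, 5) vs free (13, 3, 4) (insufficient R0)
Never able to finish: task-4 and task-8.
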